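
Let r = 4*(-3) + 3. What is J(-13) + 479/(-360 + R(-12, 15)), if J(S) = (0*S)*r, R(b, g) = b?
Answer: -479/372 ≈ -1.2876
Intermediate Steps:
r = -9 (r = -12 + 3 = -9)
J(S) = 0 (J(S) = (0*S)*(-9) = 0*(-9) = 0)
J(-13) + 479/(-360 + R(-12, 15)) = 0 + 479/(-360 - 12) = 0 + 479/(-372) = 0 + 479*(-1/372) = 0 - 479/372 = -479/372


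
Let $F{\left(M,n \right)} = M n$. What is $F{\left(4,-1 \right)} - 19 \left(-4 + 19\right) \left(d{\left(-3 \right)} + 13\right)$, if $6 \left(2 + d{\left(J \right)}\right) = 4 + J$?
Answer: $- \frac{6373}{2} \approx -3186.5$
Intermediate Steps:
$d{\left(J \right)} = - \frac{4}{3} + \frac{J}{6}$ ($d{\left(J \right)} = -2 + \frac{4 + J}{6} = -2 + \left(\frac{2}{3} + \frac{J}{6}\right) = - \frac{4}{3} + \frac{J}{6}$)
$F{\left(4,-1 \right)} - 19 \left(-4 + 19\right) \left(d{\left(-3 \right)} + 13\right) = 4 \left(-1\right) - 19 \left(-4 + 19\right) \left(\left(- \frac{4}{3} + \frac{1}{6} \left(-3\right)\right) + 13\right) = -4 - 19 \cdot 15 \left(\left(- \frac{4}{3} - \frac{1}{2}\right) + 13\right) = -4 - 19 \cdot 15 \left(- \frac{11}{6} + 13\right) = -4 - 19 \cdot 15 \cdot \frac{67}{6} = -4 - \frac{6365}{2} = - \frac{6373}{2}$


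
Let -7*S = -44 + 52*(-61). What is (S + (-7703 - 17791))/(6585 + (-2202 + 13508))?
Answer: -175242/125237 ≈ -1.3993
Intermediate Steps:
S = 3216/7 (S = -(-44 + 52*(-61))/7 = -(-44 - 3172)/7 = -⅐*(-3216) = 3216/7 ≈ 459.43)
(S + (-7703 - 17791))/(6585 + (-2202 + 13508)) = (3216/7 + (-7703 - 17791))/(6585 + (-2202 + 13508)) = (3216/7 - 25494)/(6585 + 11306) = -175242/7/17891 = -175242/7*1/17891 = -175242/125237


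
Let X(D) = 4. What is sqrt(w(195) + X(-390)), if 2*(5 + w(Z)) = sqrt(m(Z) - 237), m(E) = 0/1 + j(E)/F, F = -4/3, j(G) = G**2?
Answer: sqrt(-4 + I*sqrt(115023))/2 ≈ 6.4728 + 6.5496*I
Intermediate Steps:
F = -4/3 (F = -4*1/3 = -4/3 ≈ -1.3333)
m(E) = -3*E**2/4 (m(E) = 0/1 + E**2/(-4/3) = 0*1 + E**2*(-3/4) = 0 - 3*E**2/4 = -3*E**2/4)
w(Z) = -5 + sqrt(-237 - 3*Z**2/4)/2 (w(Z) = -5 + sqrt(-3*Z**2/4 - 237)/2 = -5 + sqrt(-237 - 3*Z**2/4)/2)
sqrt(w(195) + X(-390)) = sqrt((-5 + sqrt(-948 - 3*195**2)/4) + 4) = sqrt((-5 + sqrt(-948 - 3*38025)/4) + 4) = sqrt((-5 + sqrt(-948 - 114075)/4) + 4) = sqrt((-5 + sqrt(-115023)/4) + 4) = sqrt((-5 + (I*sqrt(115023))/4) + 4) = sqrt((-5 + I*sqrt(115023)/4) + 4) = sqrt(-1 + I*sqrt(115023)/4)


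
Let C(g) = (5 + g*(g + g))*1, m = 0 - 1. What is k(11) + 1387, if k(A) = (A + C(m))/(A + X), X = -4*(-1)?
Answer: 6941/5 ≈ 1388.2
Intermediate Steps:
X = 4
m = -1
C(g) = 5 + 2*g**2 (C(g) = (5 + g*(2*g))*1 = (5 + 2*g**2)*1 = 5 + 2*g**2)
k(A) = (7 + A)/(4 + A) (k(A) = (A + (5 + 2*(-1)**2))/(A + 4) = (A + (5 + 2*1))/(4 + A) = (A + (5 + 2))/(4 + A) = (A + 7)/(4 + A) = (7 + A)/(4 + A))
k(11) + 1387 = (7 + 11)/(4 + 11) + 1387 = 18/15 + 1387 = (1/15)*18 + 1387 = 6/5 + 1387 = 6941/5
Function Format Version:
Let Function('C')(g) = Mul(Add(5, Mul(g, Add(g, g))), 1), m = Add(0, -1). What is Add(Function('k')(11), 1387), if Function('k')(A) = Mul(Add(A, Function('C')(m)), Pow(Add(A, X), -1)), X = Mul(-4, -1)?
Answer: Rational(6941, 5) ≈ 1388.2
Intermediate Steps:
X = 4
m = -1
Function('C')(g) = Add(5, Mul(2, Pow(g, 2))) (Function('C')(g) = Mul(Add(5, Mul(g, Mul(2, g))), 1) = Mul(Add(5, Mul(2, Pow(g, 2))), 1) = Add(5, Mul(2, Pow(g, 2))))
Function('k')(A) = Mul(Pow(Add(4, A), -1), Add(7, A)) (Function('k')(A) = Mul(Add(A, Add(5, Mul(2, Pow(-1, 2)))), Pow(Add(A, 4), -1)) = Mul(Add(A, Add(5, Mul(2, 1))), Pow(Add(4, A), -1)) = Mul(Add(A, Add(5, 2)), Pow(Add(4, A), -1)) = Mul(Add(A, 7), Pow(Add(4, A), -1)) = Mul(Add(7, A), Pow(Add(4, A), -1)) = Mul(Pow(Add(4, A), -1), Add(7, A)))
Add(Function('k')(11), 1387) = Add(Mul(Pow(Add(4, 11), -1), Add(7, 11)), 1387) = Add(Mul(Pow(15, -1), 18), 1387) = Add(Mul(Rational(1, 15), 18), 1387) = Add(Rational(6, 5), 1387) = Rational(6941, 5)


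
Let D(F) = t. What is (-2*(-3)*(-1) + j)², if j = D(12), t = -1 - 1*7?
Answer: 196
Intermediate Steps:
t = -8 (t = -1 - 7 = -8)
D(F) = -8
j = -8
(-2*(-3)*(-1) + j)² = (-2*(-3)*(-1) - 8)² = (6*(-1) - 8)² = (-6 - 8)² = (-14)² = 196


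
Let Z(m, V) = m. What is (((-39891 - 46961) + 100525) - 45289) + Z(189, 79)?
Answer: -31427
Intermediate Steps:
(((-39891 - 46961) + 100525) - 45289) + Z(189, 79) = (((-39891 - 46961) + 100525) - 45289) + 189 = ((-86852 + 100525) - 45289) + 189 = (13673 - 45289) + 189 = -31616 + 189 = -31427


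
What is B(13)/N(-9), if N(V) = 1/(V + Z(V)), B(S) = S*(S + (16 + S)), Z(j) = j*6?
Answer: -34398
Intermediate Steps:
Z(j) = 6*j
B(S) = S*(16 + 2*S)
N(V) = 1/(7*V) (N(V) = 1/(V + 6*V) = 1/(7*V))
B(13)/N(-9) = (2*13*(8 + 13))/(((⅐)/(-9))) = (2*13*21)/(((⅐)*(-⅑))) = 546/(-1/63) = 546*(-63) = -34398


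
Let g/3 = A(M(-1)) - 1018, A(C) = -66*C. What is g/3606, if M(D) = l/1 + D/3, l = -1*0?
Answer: -498/601 ≈ -0.82862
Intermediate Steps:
l = 0
M(D) = D/3 (M(D) = 0/1 + D/3 = 0*1 + D*(⅓) = 0 + D/3 = D/3)
g = -2988 (g = 3*(-22*(-1) - 1018) = 3*(-66*(-⅓) - 1018) = 3*(22 - 1018) = 3*(-996) = -2988)
g/3606 = -2988/3606 = -2988*1/3606 = -498/601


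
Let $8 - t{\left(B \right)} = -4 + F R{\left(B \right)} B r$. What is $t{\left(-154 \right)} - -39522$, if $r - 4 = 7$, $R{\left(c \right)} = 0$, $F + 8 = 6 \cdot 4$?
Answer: $39534$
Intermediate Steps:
$F = 16$ ($F = -8 + 6 \cdot 4 = -8 + 24 = 16$)
$r = 11$ ($r = 4 + 7 = 11$)
$t{\left(B \right)} = 12$ ($t{\left(B \right)} = 8 - \left(-4 + 16 \cdot 0 B 11\right) = 8 - \left(-4 + 0 B 11\right) = 8 - \left(-4 + 0 \cdot 11\right) = 8 - \left(-4 + 0\right) = 8 - -4 = 8 + 4 = 12$)
$t{\left(-154 \right)} - -39522 = 12 - -39522 = 12 + 39522 = 39534$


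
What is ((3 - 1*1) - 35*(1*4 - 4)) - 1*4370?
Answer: -4368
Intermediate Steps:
((3 - 1*1) - 35*(1*4 - 4)) - 1*4370 = ((3 - 1) - 35*(4 - 4)) - 4370 = (2 - 35*0) - 4370 = (2 + 0) - 4370 = 2 - 4370 = -4368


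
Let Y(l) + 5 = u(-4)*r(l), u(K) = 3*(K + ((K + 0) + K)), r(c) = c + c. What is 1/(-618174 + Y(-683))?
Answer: -1/569003 ≈ -1.7575e-6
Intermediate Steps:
r(c) = 2*c
u(K) = 9*K (u(K) = 3*(K + (K + K)) = 3*(K + 2*K) = 3*(3*K) = 9*K)
Y(l) = -5 - 72*l (Y(l) = -5 + (9*(-4))*(2*l) = -5 - 72*l)
1/(-618174 + Y(-683)) = 1/(-618174 + (-5 - 72*(-683))) = 1/(-618174 + (-5 + 49176)) = 1/(-618174 + 49171) = 1/(-569003) = -1/569003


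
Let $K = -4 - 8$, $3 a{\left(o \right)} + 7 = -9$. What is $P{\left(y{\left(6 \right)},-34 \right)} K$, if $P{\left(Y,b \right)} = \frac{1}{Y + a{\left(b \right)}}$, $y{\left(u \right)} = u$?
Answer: $-18$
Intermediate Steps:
$a{\left(o \right)} = - \frac{16}{3}$ ($a{\left(o \right)} = - \frac{7}{3} + \frac{1}{3} \left(-9\right) = - \frac{7}{3} - 3 = - \frac{16}{3}$)
$K = -12$ ($K = -4 - 8 = -12$)
$P{\left(Y,b \right)} = \frac{1}{- \frac{16}{3} + Y}$ ($P{\left(Y,b \right)} = \frac{1}{Y - \frac{16}{3}} = \frac{1}{- \frac{16}{3} + Y}$)
$P{\left(y{\left(6 \right)},-34 \right)} K = \frac{3}{-16 + 3 \cdot 6} \left(-12\right) = \frac{3}{-16 + 18} \left(-12\right) = \frac{3}{2} \left(-12\right) = -18$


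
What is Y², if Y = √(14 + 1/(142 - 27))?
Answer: 1611/115 ≈ 14.009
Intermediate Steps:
Y = 3*√20585/115 (Y = √(14 + 1/115) = √(1611/115) = 3*√20585/115 ≈ 3.7428)
Y² = (3*√20585/115)² = 1611/115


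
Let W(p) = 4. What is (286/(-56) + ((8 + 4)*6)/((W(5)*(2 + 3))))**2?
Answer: 44521/19600 ≈ 2.2715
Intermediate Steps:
(286/(-56) + ((8 + 4)*6)/((W(5)*(2 + 3))))**2 = (286/(-56) + ((8 + 4)*6)/((4*(2 + 3))))**2 = (286*(-1/56) + (12*6)/((4*5)))**2 = (-143/28 + 72/20)**2 = (-143/28 + 72*(1/20))**2 = (-143/28 + 18/5)**2 = (-211/140)**2 = 44521/19600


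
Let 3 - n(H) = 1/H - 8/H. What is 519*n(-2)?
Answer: -519/2 ≈ -259.50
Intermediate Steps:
n(H) = 3 + 7/H (n(H) = 3 - (1/H - 8/H) = 3 - (-7)/H = 3 + 7/H)
519*n(-2) = 519*(3 + 7/(-2)) = 519*(3 + 7*(-½)) = 519*(3 - 7/2) = 519*(-½) = -519/2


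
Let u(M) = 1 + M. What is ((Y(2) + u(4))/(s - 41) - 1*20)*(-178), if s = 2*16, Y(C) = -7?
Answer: 31684/9 ≈ 3520.4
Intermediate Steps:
s = 32
((Y(2) + u(4))/(s - 41) - 1*20)*(-178) = ((-7 + (1 + 4))/(32 - 41) - 1*20)*(-178) = ((-7 + 5)/(-9) - 20)*(-178) = (-2*(-1/9) - 20)*(-178) = (2/9 - 20)*(-178) = -178/9*(-178) = 31684/9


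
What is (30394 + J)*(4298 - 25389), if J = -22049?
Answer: -176004395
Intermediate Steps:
(30394 + J)*(4298 - 25389) = (30394 - 22049)*(4298 - 25389) = 8345*(-21091) = -176004395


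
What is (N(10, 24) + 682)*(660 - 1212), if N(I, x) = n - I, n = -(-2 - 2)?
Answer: -373152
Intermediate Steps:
n = 4 (n = -1*(-4) = 4)
N(I, x) = 4 - I
(N(10, 24) + 682)*(660 - 1212) = ((4 - 1*10) + 682)*(660 - 1212) = ((4 - 10) + 682)*(-552) = (-6 + 682)*(-552) = 676*(-552) = -373152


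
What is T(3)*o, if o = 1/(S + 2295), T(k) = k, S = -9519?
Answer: -1/2408 ≈ -0.00041528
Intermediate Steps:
o = -1/7224 (o = 1/(-9519 + 2295) = 1/(-7224) = -1/7224 ≈ -0.00013843)
T(3)*o = 3*(-1/7224) = -1/2408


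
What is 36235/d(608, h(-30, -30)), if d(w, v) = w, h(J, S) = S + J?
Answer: 36235/608 ≈ 59.597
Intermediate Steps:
h(J, S) = J + S
36235/d(608, h(-30, -30)) = 36235/608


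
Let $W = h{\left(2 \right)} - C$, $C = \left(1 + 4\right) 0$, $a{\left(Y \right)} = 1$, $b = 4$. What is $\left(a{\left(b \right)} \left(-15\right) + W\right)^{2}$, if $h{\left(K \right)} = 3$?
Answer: $144$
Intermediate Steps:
$C = 0$ ($C = 5 \cdot 0 = 0$)
$W = 3$ ($W = 3 - 0 = 3 + 0 = 3$)
$\left(a{\left(b \right)} \left(-15\right) + W\right)^{2} = \left(1 \left(-15\right) + 3\right)^{2} = \left(-15 + 3\right)^{2} = \left(-12\right)^{2} = 144$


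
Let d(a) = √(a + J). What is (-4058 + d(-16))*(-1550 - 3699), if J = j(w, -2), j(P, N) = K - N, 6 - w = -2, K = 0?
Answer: 21300442 - 5249*I*√14 ≈ 2.13e+7 - 19640.0*I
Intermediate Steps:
w = 8 (w = 6 - 1*(-2) = 6 + 2 = 8)
j(P, N) = -N (j(P, N) = 0 - N = -N)
J = 2 (J = -1*(-2) = 2)
d(a) = √(2 + a) (d(a) = √(a + 2) = √(2 + a))
(-4058 + d(-16))*(-1550 - 3699) = (-4058 + √(2 - 16))*(-1550 - 3699) = (-4058 + √(-14))*(-5249) = (-4058 + I*√14)*(-5249) = 21300442 - 5249*I*√14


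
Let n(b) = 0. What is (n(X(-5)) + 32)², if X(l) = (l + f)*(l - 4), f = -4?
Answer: 1024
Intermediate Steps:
X(l) = (-4 + l)² (X(l) = (l - 4)*(l - 4) = (-4 + l)*(-4 + l) = (-4 + l)²)
(n(X(-5)) + 32)² = (0 + 32)² = 32² = 1024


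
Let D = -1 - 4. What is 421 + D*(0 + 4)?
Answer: 401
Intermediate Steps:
D = -5
421 + D*(0 + 4) = 421 - 5*(0 + 4) = 421 - 5*4 = 421 - 20 = 401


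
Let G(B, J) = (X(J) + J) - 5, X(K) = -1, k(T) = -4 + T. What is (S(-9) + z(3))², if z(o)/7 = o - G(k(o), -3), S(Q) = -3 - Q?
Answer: 8100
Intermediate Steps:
G(B, J) = -6 + J (G(B, J) = (-1 + J) - 5 = -6 + J)
z(o) = 63 + 7*o (z(o) = 7*(o - (-6 - 3)) = 7*(o - 1*(-9)) = 7*(o + 9) = 7*(9 + o) = 63 + 7*o)
(S(-9) + z(3))² = ((-3 - 1*(-9)) + (63 + 7*3))² = ((-3 + 9) + (63 + 21))² = (6 + 84)² = 90² = 8100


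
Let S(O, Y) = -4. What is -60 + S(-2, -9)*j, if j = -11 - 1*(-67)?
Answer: -284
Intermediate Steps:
j = 56 (j = -11 + 67 = 56)
-60 + S(-2, -9)*j = -60 - 4*56 = -60 - 224 = -284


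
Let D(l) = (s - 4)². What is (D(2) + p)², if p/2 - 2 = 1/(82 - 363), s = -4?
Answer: 365039236/78961 ≈ 4623.0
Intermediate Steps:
D(l) = 64 (D(l) = (-4 - 4)² = (-8)² = 64)
p = 1122/281 (p = 4 + 2/(82 - 363) = 4 + 2/(-281) = 4 + 2*(-1/281) = 4 - 2/281 = 1122/281 ≈ 3.9929)
(D(2) + p)² = (64 + 1122/281)² = (19106/281)² = 365039236/78961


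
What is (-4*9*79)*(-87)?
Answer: 247428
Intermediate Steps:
(-4*9*79)*(-87) = -36*79*(-87) = -2844*(-87) = 247428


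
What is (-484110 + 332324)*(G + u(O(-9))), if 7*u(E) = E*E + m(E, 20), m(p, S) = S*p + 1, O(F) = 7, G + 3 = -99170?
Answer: 105342671506/7 ≈ 1.5049e+10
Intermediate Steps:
G = -99173 (G = -3 - 99170 = -99173)
m(p, S) = 1 + S*p
u(E) = 1/7 + E**2/7 + 20*E/7 (u(E) = (E*E + (1 + 20*E))/7 = (E**2 + (1 + 20*E))/7 = (1 + E**2 + 20*E)/7 = 1/7 + E**2/7 + 20*E/7)
(-484110 + 332324)*(G + u(O(-9))) = (-484110 + 332324)*(-99173 + (1/7 + (1/7)*7**2 + (20/7)*7)) = -151786*(-99173 + (1/7 + (1/7)*49 + 20)) = -151786*(-99173 + (1/7 + 7 + 20)) = -151786*(-99173 + 190/7) = -151786*(-694021/7) = 105342671506/7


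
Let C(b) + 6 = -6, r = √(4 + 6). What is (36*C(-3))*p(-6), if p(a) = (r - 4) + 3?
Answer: 432 - 432*√10 ≈ -934.10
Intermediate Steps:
r = √10 ≈ 3.1623
C(b) = -12 (C(b) = -6 - 6 = -12)
p(a) = -1 + √10 (p(a) = (√10 - 4) + 3 = (-4 + √10) + 3 = -1 + √10)
(36*C(-3))*p(-6) = (36*(-12))*(-1 + √10) = -432*(-1 + √10) = 432 - 432*√10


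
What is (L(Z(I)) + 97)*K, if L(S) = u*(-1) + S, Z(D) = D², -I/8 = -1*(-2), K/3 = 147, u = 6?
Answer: 153027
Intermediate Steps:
K = 441 (K = 3*147 = 441)
I = -16 (I = -(-8)*(-2) = -8*2 = -16)
L(S) = -6 + S (L(S) = 6*(-1) + S = -6 + S)
(L(Z(I)) + 97)*K = ((-6 + (-16)²) + 97)*441 = ((-6 + 256) + 97)*441 = (250 + 97)*441 = 347*441 = 153027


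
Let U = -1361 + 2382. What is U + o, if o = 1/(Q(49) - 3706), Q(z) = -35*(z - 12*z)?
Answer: 15477340/15159 ≈ 1021.0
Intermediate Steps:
Q(z) = 385*z (Q(z) = -(-385)*z = 385*z)
U = 1021
o = 1/15159 (o = 1/(385*49 - 3706) = 1/(18865 - 3706) = 1/15159 ≈ 6.5967e-5)
U + o = 1021 + 1/15159 = 15477340/15159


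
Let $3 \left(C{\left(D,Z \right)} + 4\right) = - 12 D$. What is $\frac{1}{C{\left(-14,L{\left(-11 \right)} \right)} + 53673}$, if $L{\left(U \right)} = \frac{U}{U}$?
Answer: $\frac{1}{53725} \approx 1.8613 \cdot 10^{-5}$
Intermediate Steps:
$L{\left(U \right)} = 1$
$C{\left(D,Z \right)} = -4 - 4 D$ ($C{\left(D,Z \right)} = -4 + \frac{\left(-12\right) D}{3} = -4 - 4 D$)
$\frac{1}{C{\left(-14,L{\left(-11 \right)} \right)} + 53673} = \frac{1}{\left(-4 - -56\right) + 53673} = \frac{1}{\left(-4 + 56\right) + 53673} = \frac{1}{52 + 53673} = \frac{1}{53725}$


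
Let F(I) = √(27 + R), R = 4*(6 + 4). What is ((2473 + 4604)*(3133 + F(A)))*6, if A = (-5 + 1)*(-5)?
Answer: 133033446 + 42462*√67 ≈ 1.3338e+8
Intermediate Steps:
R = 40 (R = 4*10 = 40)
A = 20 (A = -4*(-5) = 20)
F(I) = √67 (F(I) = √(27 + 40) = √67)
((2473 + 4604)*(3133 + F(A)))*6 = ((2473 + 4604)*(3133 + √67))*6 = (7077*(3133 + √67))*6 = (22172241 + 7077*√67)*6 = 133033446 + 42462*√67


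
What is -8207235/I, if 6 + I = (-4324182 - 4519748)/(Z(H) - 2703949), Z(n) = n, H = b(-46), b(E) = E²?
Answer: 22174578361755/7367068 ≈ 3.0100e+6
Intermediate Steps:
H = 2116 (H = (-46)² = 2116)
I = -7367068/2701833 (I = -6 + (-4324182 - 4519748)/(2116 - 2703949) = -6 - 8843930/(-2701833) = -6 - 8843930*(-1/2701833) = -6 + 8843930/2701833 = -7367068/2701833 ≈ -2.7267)
-8207235/I = -8207235/(-7367068/2701833) = -8207235*(-2701833/7367068) = 22174578361755/7367068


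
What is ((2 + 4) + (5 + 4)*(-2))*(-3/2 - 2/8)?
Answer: 21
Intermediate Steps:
((2 + 4) + (5 + 4)*(-2))*(-3/2 - 2/8) = (6 + 9*(-2))*(-3*½ - 2*⅛) = (6 - 18)*(-3/2 - ¼) = -12*(-7/4) = 21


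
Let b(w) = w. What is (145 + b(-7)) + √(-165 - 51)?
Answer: 138 + 6*I*√6 ≈ 138.0 + 14.697*I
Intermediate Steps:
(145 + b(-7)) + √(-165 - 51) = (145 - 7) + √(-165 - 51) = 138 + √(-216) = 138 + 6*I*√6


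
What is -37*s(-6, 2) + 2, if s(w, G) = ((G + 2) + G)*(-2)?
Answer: 446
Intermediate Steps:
s(w, G) = -4 - 4*G (s(w, G) = ((2 + G) + G)*(-2) = (2 + 2*G)*(-2) = -4 - 4*G)
-37*s(-6, 2) + 2 = -37*(-4 - 4*2) + 2 = -37*(-4 - 8) + 2 = -37*(-12) + 2 = 444 + 2 = 446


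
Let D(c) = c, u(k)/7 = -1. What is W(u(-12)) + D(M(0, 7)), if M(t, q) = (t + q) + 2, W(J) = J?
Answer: 2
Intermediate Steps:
u(k) = -7 (u(k) = 7*(-1) = -7)
M(t, q) = 2 + q + t (M(t, q) = (q + t) + 2 = 2 + q + t)
W(u(-12)) + D(M(0, 7)) = -7 + (2 + 7 + 0) = -7 + 9 = 2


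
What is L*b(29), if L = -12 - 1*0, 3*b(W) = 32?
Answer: -128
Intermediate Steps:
b(W) = 32/3 (b(W) = (⅓)*32 = 32/3)
L = -12 (L = -12 + 0 = -12)
L*b(29) = -12*32/3 = -128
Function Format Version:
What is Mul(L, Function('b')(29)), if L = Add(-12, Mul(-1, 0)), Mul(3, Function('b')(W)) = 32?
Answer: -128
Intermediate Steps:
Function('b')(W) = Rational(32, 3) (Function('b')(W) = Mul(Rational(1, 3), 32) = Rational(32, 3))
L = -12 (L = Add(-12, 0) = -12)
Mul(L, Function('b')(29)) = Mul(-12, Rational(32, 3)) = -128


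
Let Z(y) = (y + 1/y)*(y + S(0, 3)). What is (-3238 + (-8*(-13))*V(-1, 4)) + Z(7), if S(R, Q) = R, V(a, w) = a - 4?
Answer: -3708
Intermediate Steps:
V(a, w) = -4 + a
Z(y) = y*(y + 1/y) (Z(y) = (y + 1/y)*(y + 0) = (y + 1/y)*y = y*(y + 1/y))
(-3238 + (-8*(-13))*V(-1, 4)) + Z(7) = (-3238 + (-8*(-13))*(-4 - 1)) + (1 + 7**2) = (-3238 + 104*(-5)) + (1 + 49) = (-3238 - 520) + 50 = -3758 + 50 = -3708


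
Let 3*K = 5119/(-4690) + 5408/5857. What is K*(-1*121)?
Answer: 558834023/82407990 ≈ 6.7813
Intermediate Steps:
K = -4618463/82407990 (K = (5119/(-4690) + 5408/5857)/3 = (5119*(-1/4690) + 5408*(1/5857))/3 = (-5119/4690 + 5408/5857)/3 = (1/3)*(-4618463/27469330) = -4618463/82407990 ≈ -0.056044)
K*(-1*121) = -(-4618463)*121/82407990 = -4618463/82407990*(-121) = 558834023/82407990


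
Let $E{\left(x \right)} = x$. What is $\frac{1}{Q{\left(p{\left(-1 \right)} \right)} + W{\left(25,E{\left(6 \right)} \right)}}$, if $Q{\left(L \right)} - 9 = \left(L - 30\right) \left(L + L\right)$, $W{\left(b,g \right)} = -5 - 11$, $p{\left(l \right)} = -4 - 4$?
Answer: $\frac{1}{601} \approx 0.0016639$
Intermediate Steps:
$p{\left(l \right)} = -8$
$W{\left(b,g \right)} = -16$
$Q{\left(L \right)} = 9 + 2 L \left(-30 + L\right)$ ($Q{\left(L \right)} = 9 + \left(L - 30\right) \left(L + L\right) = 9 + \left(-30 + L\right) 2 L = 9 + 2 L \left(-30 + L\right)$)
$\frac{1}{Q{\left(p{\left(-1 \right)} \right)} + W{\left(25,E{\left(6 \right)} \right)}} = \frac{1}{\left(9 - -480 + 2 \left(-8\right)^{2}\right) - 16} = \frac{1}{\left(9 + 480 + 2 \cdot 64\right) - 16} = \frac{1}{\left(9 + 480 + 128\right) - 16} = \frac{1}{617 - 16} = \frac{1}{601}$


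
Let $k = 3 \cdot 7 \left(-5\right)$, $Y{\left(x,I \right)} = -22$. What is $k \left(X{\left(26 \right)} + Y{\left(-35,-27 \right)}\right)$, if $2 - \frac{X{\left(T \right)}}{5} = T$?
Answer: $14910$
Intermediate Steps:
$X{\left(T \right)} = 10 - 5 T$
$k = -105$ ($k = 21 \left(-5\right) = -105$)
$k \left(X{\left(26 \right)} + Y{\left(-35,-27 \right)}\right) = - 105 \left(\left(10 - 130\right) - 22\right) = - 105 \left(-120 - 22\right) = \left(-105\right) \left(-142\right) = 14910$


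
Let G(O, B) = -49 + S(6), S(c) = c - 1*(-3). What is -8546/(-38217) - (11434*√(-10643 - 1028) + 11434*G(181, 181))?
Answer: 17478935666/38217 - 11434*I*√11671 ≈ 4.5736e+5 - 1.2352e+6*I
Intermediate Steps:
S(c) = 3 + c (S(c) = c + 3 = 3 + c)
G(O, B) = -40 (G(O, B) = -49 + (3 + 6) = -49 + 9 = -40)
-8546/(-38217) - (11434*√(-10643 - 1028) + 11434*G(181, 181)) = -8546/(-38217) - (-457360 + 11434*√(-10643 - 1028)) = -8546*(-1/38217) - (-457360 + 11434*I*√11671) = 8546/38217 - (-457360 + 11434*I*√11671) = 8546/38217 - 11434*(-40 + I*√11671) = 8546/38217 + (457360 - 11434*I*√11671) = 17478935666/38217 - 11434*I*√11671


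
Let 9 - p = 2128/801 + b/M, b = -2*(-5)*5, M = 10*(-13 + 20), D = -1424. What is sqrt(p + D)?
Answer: I*sqrt(4954598138)/1869 ≈ 37.661*I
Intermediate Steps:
M = 70 (M = 10*7 = 70)
b = 50 (b = 10*5 = 50)
p = 31562/5607 (p = 9 - (2128/801 + 50/70) = 9 - (2128*(1/801) + 50*(1/70)) = 9 - (2128/801 + 5/7) = 9 - 1*18901/5607 = 9 - 18901/5607 = 31562/5607 ≈ 5.6290)
sqrt(p + D) = sqrt(31562/5607 - 1424) = sqrt(-7952806/5607) = I*sqrt(4954598138)/1869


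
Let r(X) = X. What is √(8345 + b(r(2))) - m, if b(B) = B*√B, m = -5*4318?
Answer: 21590 + √(8345 + 2*√2) ≈ 21681.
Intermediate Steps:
m = -21590
b(B) = B^(3/2)
√(8345 + b(r(2))) - m = √(8345 + 2^(3/2)) - 1*(-21590) = √(8345 + 2*√2) + 21590 = 21590 + √(8345 + 2*√2)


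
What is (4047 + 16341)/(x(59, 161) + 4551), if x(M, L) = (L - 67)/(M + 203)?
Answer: 667707/149057 ≈ 4.4795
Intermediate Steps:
x(M, L) = (-67 + L)/(203 + M)
(4047 + 16341)/(x(59, 161) + 4551) = (4047 + 16341)/((-67 + 161)/(203 + 59) + 4551) = 20388/(94/262 + 4551) = 20388/((1/262)*94 + 4551) = 20388/(47/131 + 4551) = 20388/(596228/131) = 20388*(131/596228) = 667707/149057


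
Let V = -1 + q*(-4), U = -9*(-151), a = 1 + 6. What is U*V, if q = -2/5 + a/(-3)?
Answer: 67497/5 ≈ 13499.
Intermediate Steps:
a = 7
U = 1359
q = -41/15 (q = -2/5 + 7/(-3) = -2*⅕ + 7*(-⅓) = -⅖ - 7/3 = -41/15 ≈ -2.7333)
V = 149/15 (V = -1 - 41/15*(-4) = -1 + 164/15 = 149/15 ≈ 9.9333)
U*V = 1359*(149/15) = 67497/5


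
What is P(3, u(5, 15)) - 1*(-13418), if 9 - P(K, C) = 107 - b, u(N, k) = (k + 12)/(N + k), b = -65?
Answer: 13255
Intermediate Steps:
u(N, k) = (12 + k)/(N + k)
P(K, C) = -163 (P(K, C) = 9 - (107 - 1*(-65)) = 9 - (107 + 65) = 9 - 1*172 = 9 - 172 = -163)
P(3, u(5, 15)) - 1*(-13418) = -163 - 1*(-13418) = -163 + 13418 = 13255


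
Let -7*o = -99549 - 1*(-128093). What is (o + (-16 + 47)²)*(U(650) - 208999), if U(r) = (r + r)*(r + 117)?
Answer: -17193999517/7 ≈ -2.4563e+9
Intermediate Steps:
U(r) = 2*r*(117 + r) (U(r) = (2*r)*(117 + r) = 2*r*(117 + r))
o = -28544/7 (o = -(-99549 - 1*(-128093))/7 = -(-99549 + 128093)/7 = -⅐*28544 = -28544/7 ≈ -4077.7)
(o + (-16 + 47)²)*(U(650) - 208999) = (-28544/7 + (-16 + 47)²)*(2*650*(117 + 650) - 208999) = (-28544/7 + 31²)*(2*650*767 - 208999) = (-28544/7 + 961)*(997100 - 208999) = -21817/7*788101 = -17193999517/7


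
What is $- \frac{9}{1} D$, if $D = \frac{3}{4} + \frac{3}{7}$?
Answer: $- \frac{297}{28} \approx -10.607$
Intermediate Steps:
$D = \frac{33}{28}$ ($D = 3 \cdot \frac{1}{4} + 3 \cdot \frac{1}{7} = \frac{3}{4} + \frac{3}{7} = \frac{33}{28} \approx 1.1786$)
$- \frac{9}{1} D = - \frac{9}{1} \cdot \frac{33}{28} = \left(-9\right) 1 \cdot \frac{33}{28} = \left(-9\right) \frac{33}{28} = - \frac{297}{28}$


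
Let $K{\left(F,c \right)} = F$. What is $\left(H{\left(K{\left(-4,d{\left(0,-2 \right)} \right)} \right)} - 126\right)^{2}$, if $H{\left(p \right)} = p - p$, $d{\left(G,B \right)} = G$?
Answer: $15876$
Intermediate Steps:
$H{\left(p \right)} = 0$
$\left(H{\left(K{\left(-4,d{\left(0,-2 \right)} \right)} \right)} - 126\right)^{2} = \left(0 - 126\right)^{2} = \left(-126\right)^{2} = 15876$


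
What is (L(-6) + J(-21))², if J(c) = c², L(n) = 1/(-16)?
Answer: 49773025/256 ≈ 1.9443e+5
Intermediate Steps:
L(n) = -1/16
(L(-6) + J(-21))² = (-1/16 + (-21)²)² = (-1/16 + 441)² = (7055/16)² = 49773025/256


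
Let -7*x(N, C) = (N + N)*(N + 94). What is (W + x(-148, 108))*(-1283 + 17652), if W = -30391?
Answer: -3743934049/7 ≈ -5.3485e+8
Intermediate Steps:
x(N, C) = -2*N*(94 + N)/7 (x(N, C) = -(N + N)*(N + 94)/7 = -2*N*(94 + N)/7)
(W + x(-148, 108))*(-1283 + 17652) = (-30391 - 2/7*(-148)*(94 - 148))*(-1283 + 17652) = (-30391 - 2/7*(-148)*(-54))*16369 = (-30391 - 15984/7)*16369 = -228721/7*16369 = -3743934049/7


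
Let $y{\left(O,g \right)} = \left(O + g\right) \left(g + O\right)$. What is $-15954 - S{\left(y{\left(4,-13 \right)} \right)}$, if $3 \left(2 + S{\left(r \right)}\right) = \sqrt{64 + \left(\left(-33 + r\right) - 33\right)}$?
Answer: $-15952 - \frac{\sqrt{79}}{3} \approx -15955.0$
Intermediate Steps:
$y{\left(O,g \right)} = \left(O + g\right)^{2}$ ($y{\left(O,g \right)} = \left(O + g\right) \left(O + g\right) = \left(O + g\right)^{2}$)
$S{\left(r \right)} = -2 + \frac{\sqrt{-2 + r}}{3}$ ($S{\left(r \right)} = -2 + \frac{\sqrt{64 + \left(\left(-33 + r\right) - 33\right)}}{3} = -2 + \frac{\sqrt{64 + \left(-66 + r\right)}}{3} = -2 + \frac{\sqrt{-2 + r}}{3}$)
$-15954 - S{\left(y{\left(4,-13 \right)} \right)} = -15954 - \left(-2 + \frac{\sqrt{-2 + \left(4 - 13\right)^{2}}}{3}\right) = -15954 - \left(-2 + \frac{\sqrt{-2 + \left(-9\right)^{2}}}{3}\right) = -15954 - \left(-2 + \frac{\sqrt{-2 + 81}}{3}\right) = -15954 - \left(-2 + \frac{\sqrt{79}}{3}\right) = -15954 + \left(2 - \frac{\sqrt{79}}{3}\right) = -15952 - \frac{\sqrt{79}}{3}$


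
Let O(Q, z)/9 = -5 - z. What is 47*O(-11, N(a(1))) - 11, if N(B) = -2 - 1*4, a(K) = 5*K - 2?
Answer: 412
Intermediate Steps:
a(K) = -2 + 5*K
N(B) = -6 (N(B) = -2 - 4 = -6)
O(Q, z) = -45 - 9*z (O(Q, z) = 9*(-5 - z) = -45 - 9*z)
47*O(-11, N(a(1))) - 11 = 47*(-45 - 9*(-6)) - 11 = 47*(-45 + 54) - 11 = 47*9 - 11 = 423 - 11 = 412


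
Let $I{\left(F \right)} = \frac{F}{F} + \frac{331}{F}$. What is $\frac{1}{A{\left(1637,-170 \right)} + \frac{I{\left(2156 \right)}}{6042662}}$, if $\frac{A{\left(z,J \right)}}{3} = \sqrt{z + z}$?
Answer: $- \frac{10800194816488}{1667070811700340724081125} + \frac{169728243911661649984 \sqrt{3274}}{1667070811700340724081125} \approx 0.0058256$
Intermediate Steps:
$A{\left(z,J \right)} = 3 \sqrt{2} \sqrt{z}$ ($A{\left(z,J \right)} = 3 \sqrt{z + z} = 3 \sqrt{2 z} = 3 \sqrt{2} \sqrt{z}$)
$I{\left(F \right)} = 1 + \frac{331}{F}$
$\frac{1}{A{\left(1637,-170 \right)} + \frac{I{\left(2156 \right)}}{6042662}} = \frac{1}{3 \sqrt{2} \sqrt{1637} + \frac{\frac{1}{2156} \left(331 + 2156\right)}{6042662}} = \frac{1}{3 \sqrt{3274} + \frac{1}{2156} \cdot 2487 \cdot \frac{1}{6042662}} = \frac{1}{3 \sqrt{3274} + \frac{2487}{2156} \cdot \frac{1}{6042662}} = \frac{1}{3 \sqrt{3274} + \frac{2487}{13027979272}} = \frac{1}{\frac{2487}{13027979272} + 3 \sqrt{3274}}$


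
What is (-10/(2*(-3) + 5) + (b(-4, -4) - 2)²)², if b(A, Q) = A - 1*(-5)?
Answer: 121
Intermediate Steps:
b(A, Q) = 5 + A (b(A, Q) = A + 5 = 5 + A)
(-10/(2*(-3) + 5) + (b(-4, -4) - 2)²)² = (-10/(2*(-3) + 5) + ((5 - 4) - 2)²)² = (-10/(-6 + 5) + (1 - 2)²)² = (-10/(-1) + (-1)²)² = (-10*(-1) + 1)² = (10 + 1)² = 11² = 121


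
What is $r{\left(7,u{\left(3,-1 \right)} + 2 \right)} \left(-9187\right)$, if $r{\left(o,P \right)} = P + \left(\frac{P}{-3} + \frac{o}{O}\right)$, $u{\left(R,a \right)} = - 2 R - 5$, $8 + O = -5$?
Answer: $\frac{780895}{13} \approx 60069.0$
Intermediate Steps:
$O = -13$ ($O = -8 - 5 = -13$)
$u{\left(R,a \right)} = -5 - 2 R$
$r{\left(o,P \right)} = - \frac{o}{13} + \frac{2 P}{3}$ ($r{\left(o,P \right)} = P + \left(\frac{P}{-3} + \frac{o}{-13}\right) = P + \left(P \left(- \frac{1}{3}\right) + o \left(- \frac{1}{13}\right)\right) = P - \left(\frac{P}{3} + \frac{o}{13}\right) = - \frac{o}{13} + \frac{2 P}{3}$)
$r{\left(7,u{\left(3,-1 \right)} + 2 \right)} \left(-9187\right) = \left(\left(- \frac{1}{13}\right) 7 + \frac{2 \left(\left(-5 - 6\right) + 2\right)}{3}\right) \left(-9187\right) = \left(- \frac{7}{13} + \frac{2 \left(\left(-5 - 6\right) + 2\right)}{3}\right) \left(-9187\right) = \left(- \frac{7}{13} + \frac{2 \left(-11 + 2\right)}{3}\right) \left(-9187\right) = \left(- \frac{7}{13} + \frac{2}{3} \left(-9\right)\right) \left(-9187\right) = \left(- \frac{7}{13} - 6\right) \left(-9187\right) = \left(- \frac{85}{13}\right) \left(-9187\right) = \frac{780895}{13}$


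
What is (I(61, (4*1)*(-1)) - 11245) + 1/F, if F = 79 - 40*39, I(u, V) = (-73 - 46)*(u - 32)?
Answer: -21764777/1481 ≈ -14696.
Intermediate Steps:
I(u, V) = 3808 - 119*u (I(u, V) = -119*(-32 + u) = 3808 - 119*u)
F = -1481 (F = 79 - 1560 = -1481)
(I(61, (4*1)*(-1)) - 11245) + 1/F = ((3808 - 119*61) - 11245) + 1/(-1481) = ((3808 - 7259) - 11245) - 1/1481 = (-3451 - 11245) - 1/1481 = -14696 - 1/1481 = -21764777/1481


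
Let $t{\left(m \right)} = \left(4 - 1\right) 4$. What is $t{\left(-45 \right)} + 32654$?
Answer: $32666$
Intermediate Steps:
$t{\left(m \right)} = 12$ ($t{\left(m \right)} = 3 \cdot 4 = 12$)
$t{\left(-45 \right)} + 32654 = 12 + 32654 = 32666$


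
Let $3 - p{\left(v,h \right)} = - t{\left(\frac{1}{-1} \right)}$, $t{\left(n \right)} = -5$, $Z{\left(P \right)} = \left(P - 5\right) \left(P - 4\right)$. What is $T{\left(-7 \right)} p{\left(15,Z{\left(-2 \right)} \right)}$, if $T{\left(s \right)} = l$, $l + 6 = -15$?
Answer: $42$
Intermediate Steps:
$l = -21$ ($l = -6 - 15 = -21$)
$T{\left(s \right)} = -21$
$Z{\left(P \right)} = \left(-5 + P\right) \left(-4 + P\right)$
$p{\left(v,h \right)} = -2$ ($p{\left(v,h \right)} = 3 - \left(-1\right) \left(-5\right) = 3 - 5 = -2$)
$T{\left(-7 \right)} p{\left(15,Z{\left(-2 \right)} \right)} = \left(-21\right) \left(-2\right) = 42$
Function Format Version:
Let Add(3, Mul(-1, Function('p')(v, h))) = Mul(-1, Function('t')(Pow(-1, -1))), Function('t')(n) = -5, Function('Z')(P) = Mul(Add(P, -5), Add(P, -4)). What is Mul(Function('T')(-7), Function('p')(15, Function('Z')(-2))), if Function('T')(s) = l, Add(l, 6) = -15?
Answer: 42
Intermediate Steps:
l = -21 (l = Add(-6, -15) = -21)
Function('T')(s) = -21
Function('Z')(P) = Mul(Add(-5, P), Add(-4, P))
Function('p')(v, h) = -2 (Function('p')(v, h) = Add(3, Mul(-1, Mul(-1, -5))) = Add(3, Mul(-1, 5)) = Add(3, -5) = -2)
Mul(Function('T')(-7), Function('p')(15, Function('Z')(-2))) = Mul(-21, -2) = 42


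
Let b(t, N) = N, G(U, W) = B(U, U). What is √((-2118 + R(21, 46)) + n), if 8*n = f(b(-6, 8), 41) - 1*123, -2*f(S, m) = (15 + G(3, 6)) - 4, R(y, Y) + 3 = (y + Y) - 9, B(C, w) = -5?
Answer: I*√8315/2 ≈ 45.593*I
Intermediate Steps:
G(U, W) = -5
R(y, Y) = -12 + Y + y (R(y, Y) = -3 + ((y + Y) - 9) = -3 + ((Y + y) - 9) = -3 + (-9 + Y + y) = -12 + Y + y)
f(S, m) = -3 (f(S, m) = -((15 - 5) - 4)/2 = -(10 - 4)/2 = -½*6 = -3)
n = -63/4 (n = (-3 - 1*123)/8 = (-3 - 123)/8 = (⅛)*(-126) = -63/4 ≈ -15.750)
√((-2118 + R(21, 46)) + n) = √((-2118 + (-12 + 46 + 21)) - 63/4) = √((-2118 + 55) - 63/4) = √(-2063 - 63/4) = √(-8315/4) = I*√8315/2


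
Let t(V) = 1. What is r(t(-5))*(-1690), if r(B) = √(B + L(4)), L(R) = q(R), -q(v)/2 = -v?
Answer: -5070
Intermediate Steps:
q(v) = 2*v (q(v) = -(-2)*v = 2*v)
L(R) = 2*R
r(B) = √(8 + B) (r(B) = √(B + 2*4) = √(B + 8) = √(8 + B))
r(t(-5))*(-1690) = √(8 + 1)*(-1690) = √9*(-1690) = 3*(-1690) = -5070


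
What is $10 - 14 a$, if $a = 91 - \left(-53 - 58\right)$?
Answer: $-2818$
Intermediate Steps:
$a = 202$ ($a = 91 - \left(-53 - 58\right) = 91 - -111 = 91 + 111 = 202$)
$10 - 14 a = 10 - 2828 = -2818$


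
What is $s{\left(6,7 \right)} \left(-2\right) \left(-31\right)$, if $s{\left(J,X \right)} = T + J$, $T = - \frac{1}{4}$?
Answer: $\frac{713}{2} \approx 356.5$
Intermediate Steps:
$T = - \frac{1}{4}$ ($T = \left(-1\right) \frac{1}{4} = - \frac{1}{4} \approx -0.25$)
$s{\left(J,X \right)} = - \frac{1}{4} + J$
$s{\left(6,7 \right)} \left(-2\right) \left(-31\right) = \left(- \frac{1}{4} + 6\right) \left(-2\right) \left(-31\right) = \frac{23}{4} \left(-2\right) \left(-31\right) = \left(- \frac{23}{2}\right) \left(-31\right) = \frac{713}{2}$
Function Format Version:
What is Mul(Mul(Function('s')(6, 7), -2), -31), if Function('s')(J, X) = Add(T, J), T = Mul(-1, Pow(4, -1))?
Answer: Rational(713, 2) ≈ 356.50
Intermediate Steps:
T = Rational(-1, 4) (T = Mul(-1, Rational(1, 4)) = Rational(-1, 4) ≈ -0.25000)
Function('s')(J, X) = Add(Rational(-1, 4), J)
Mul(Mul(Function('s')(6, 7), -2), -31) = Mul(Mul(Add(Rational(-1, 4), 6), -2), -31) = Mul(Mul(Rational(23, 4), -2), -31) = Mul(Rational(-23, 2), -31) = Rational(713, 2)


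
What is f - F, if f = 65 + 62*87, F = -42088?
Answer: 47547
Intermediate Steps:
f = 5459 (f = 65 + 5394 = 5459)
f - F = 5459 - 1*(-42088) = 5459 + 42088 = 47547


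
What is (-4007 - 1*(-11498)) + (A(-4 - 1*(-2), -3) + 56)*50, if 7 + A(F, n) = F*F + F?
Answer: 10041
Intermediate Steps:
A(F, n) = -7 + F + F² (A(F, n) = -7 + (F*F + F) = -7 + (F² + F) = -7 + (F + F²) = -7 + F + F²)
(-4007 - 1*(-11498)) + (A(-4 - 1*(-2), -3) + 56)*50 = (-4007 - 1*(-11498)) + ((-7 + (-4 - 1*(-2)) + (-4 - 1*(-2))²) + 56)*50 = (-4007 + 11498) + ((-7 + (-4 + 2) + (-4 + 2)²) + 56)*50 = 7491 + ((-7 - 2 + (-2)²) + 56)*50 = 7491 + ((-7 - 2 + 4) + 56)*50 = 7491 + (-5 + 56)*50 = 7491 + 51*50 = 7491 + 2550 = 10041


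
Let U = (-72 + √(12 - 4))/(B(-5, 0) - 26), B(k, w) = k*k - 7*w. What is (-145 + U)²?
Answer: 5337 + 292*√2 ≈ 5750.0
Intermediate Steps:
B(k, w) = k² - 7*w
U = 72 - 2*√2 (U = (-72 + √(12 - 4))/(((-5)² - 7*0) - 26) = (-72 + √8)/((25 + 0) - 26) = (-72 + 2*√2)/(25 - 26) = (-72 + 2*√2)/(-1) = (-72 + 2*√2)*(-1) = 72 - 2*√2 ≈ 69.172)
(-145 + U)² = (-145 + (72 - 2*√2))² = (-73 - 2*√2)²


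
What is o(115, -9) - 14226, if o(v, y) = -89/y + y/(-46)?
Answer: -5885389/414 ≈ -14216.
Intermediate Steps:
o(v, y) = -89/y - y/46 (o(v, y) = -89/y + y*(-1/46) = -89/y - y/46)
o(115, -9) - 14226 = (-89/(-9) - 1/46*(-9)) - 14226 = (-89*(-⅑) + 9/46) - 14226 = (89/9 + 9/46) - 14226 = 4175/414 - 14226 = -5885389/414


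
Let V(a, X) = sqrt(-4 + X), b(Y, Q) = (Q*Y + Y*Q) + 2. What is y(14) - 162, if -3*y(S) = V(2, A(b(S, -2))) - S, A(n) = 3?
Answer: -472/3 - I/3 ≈ -157.33 - 0.33333*I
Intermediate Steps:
b(Y, Q) = 2 + 2*Q*Y (b(Y, Q) = (Q*Y + Q*Y) + 2 = 2*Q*Y + 2 = 2 + 2*Q*Y)
y(S) = -I/3 + S/3 (y(S) = -(sqrt(-4 + 3) - S)/3 = -(sqrt(-1) - S)/3 = -(I - S)/3 = -I/3 + S/3)
y(14) - 162 = (-I/3 + (1/3)*14) - 162 = (-I/3 + 14/3) - 162 = (14/3 - I/3) - 162 = -472/3 - I/3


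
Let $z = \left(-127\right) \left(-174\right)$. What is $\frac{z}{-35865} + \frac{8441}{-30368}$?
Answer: $- \frac{324602843}{363049440} \approx -0.8941$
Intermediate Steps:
$z = 22098$
$\frac{z}{-35865} + \frac{8441}{-30368} = \frac{22098}{-35865} + \frac{8441}{-30368} = 22098 \left(- \frac{1}{35865}\right) + 8441 \left(- \frac{1}{30368}\right) = - \frac{7366}{11955} - \frac{8441}{30368} = - \frac{324602843}{363049440}$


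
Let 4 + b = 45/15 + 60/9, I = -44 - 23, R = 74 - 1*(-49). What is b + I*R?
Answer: -24706/3 ≈ -8235.3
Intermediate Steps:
R = 123 (R = 74 + 49 = 123)
I = -67
b = 17/3 (b = -4 + (45/15 + 60/9) = -4 + (45*(1/15) + 60*(⅑)) = -4 + (3 + 20/3) = -4 + 29/3 = 17/3 ≈ 5.6667)
b + I*R = 17/3 - 67*123 = 17/3 - 8241 = -24706/3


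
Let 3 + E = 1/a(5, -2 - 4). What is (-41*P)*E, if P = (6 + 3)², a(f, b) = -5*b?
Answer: 98523/10 ≈ 9852.3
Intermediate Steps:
P = 81 (P = 9² = 81)
E = -89/30 (E = -3 + 1/(-5*(-2 - 4)) = -3 + 1/(-5*(-6)) = -3 + 1/30 = -89/30 ≈ -2.9667)
(-41*P)*E = -41*81*(-89/30) = -3321*(-89/30) = 98523/10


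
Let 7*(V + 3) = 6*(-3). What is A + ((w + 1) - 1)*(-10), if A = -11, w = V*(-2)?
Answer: -857/7 ≈ -122.43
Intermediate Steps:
V = -39/7 (V = -3 + (6*(-3))/7 = -3 + (⅐)*(-18) = -3 - 18/7 = -39/7 ≈ -5.5714)
w = 78/7 (w = -39/7*(-2) = 78/7 ≈ 11.143)
A + ((w + 1) - 1)*(-10) = -11 + ((78/7 + 1) - 1)*(-10) = -11 + (85/7 - 1)*(-10) = -11 + (78/7)*(-10) = -11 - 780/7 = -857/7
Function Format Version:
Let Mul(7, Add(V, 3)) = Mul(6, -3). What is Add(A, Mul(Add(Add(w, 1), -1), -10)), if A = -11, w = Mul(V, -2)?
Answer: Rational(-857, 7) ≈ -122.43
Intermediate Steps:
V = Rational(-39, 7) (V = Add(-3, Mul(Rational(1, 7), Mul(6, -3))) = Add(-3, Mul(Rational(1, 7), -18)) = Add(-3, Rational(-18, 7)) = Rational(-39, 7) ≈ -5.5714)
w = Rational(78, 7) (w = Mul(Rational(-39, 7), -2) = Rational(78, 7) ≈ 11.143)
Add(A, Mul(Add(Add(w, 1), -1), -10)) = Add(-11, Mul(Add(Add(Rational(78, 7), 1), -1), -10)) = Add(-11, Mul(Add(Rational(85, 7), -1), -10)) = Add(-11, Mul(Rational(78, 7), -10)) = Add(-11, Rational(-780, 7)) = Rational(-857, 7)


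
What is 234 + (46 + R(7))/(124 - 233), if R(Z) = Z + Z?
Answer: 25446/109 ≈ 233.45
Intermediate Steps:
R(Z) = 2*Z
234 + (46 + R(7))/(124 - 233) = 234 + (46 + 2*7)/(124 - 233) = 234 + (46 + 14)/(-109) = 234 + 60*(-1/109) = 234 - 60/109 = 25446/109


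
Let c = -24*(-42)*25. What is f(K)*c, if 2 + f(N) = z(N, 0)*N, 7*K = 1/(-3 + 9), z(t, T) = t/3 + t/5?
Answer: -1058240/21 ≈ -50392.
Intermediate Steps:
z(t, T) = 8*t/15 (z(t, T) = t*(⅓) + t*(⅕) = t/3 + t/5 = 8*t/15)
K = 1/42 (K = 1/(7*(-3 + 9)) = (⅐)/6 = (⅐)*(⅙) = 1/42 ≈ 0.023810)
f(N) = -2 + 8*N²/15 (f(N) = -2 + (8*N/15)*N = -2 + 8*N²/15)
c = 25200 (c = 1008*25 = 25200)
f(K)*c = (-2 + 8*(1/42)²/15)*25200 = (-2 + (8/15)*(1/1764))*25200 = (-2 + 2/6615)*25200 = -13228/6615*25200 = -1058240/21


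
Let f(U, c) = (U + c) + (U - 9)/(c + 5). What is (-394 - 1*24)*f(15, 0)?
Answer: -33858/5 ≈ -6771.6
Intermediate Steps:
f(U, c) = U + c + (-9 + U)/(5 + c) (f(U, c) = (U + c) + (-9 + U)/(5 + c) = U + c + (-9 + U)/(5 + c))
(-394 - 1*24)*f(15, 0) = (-394 - 1*24)*((-9 + 0**2 + 5*0 + 6*15 + 15*0)/(5 + 0)) = (-394 - 24)*((-9 + 0 + 0 + 90 + 0)/5) = -418*81/5 = -33858/5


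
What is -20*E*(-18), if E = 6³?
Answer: 77760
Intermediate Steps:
E = 216
-20*E*(-18) = -20*216*(-18) = -4320*(-18) = 77760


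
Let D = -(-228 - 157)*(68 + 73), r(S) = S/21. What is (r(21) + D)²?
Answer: 2946969796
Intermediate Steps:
r(S) = S/21 (r(S) = S*(1/21) = S/21)
D = 54285 (D = -(-385)*141 = -1*(-54285) = 54285)
(r(21) + D)² = ((1/21)*21 + 54285)² = (1 + 54285)² = 54286² = 2946969796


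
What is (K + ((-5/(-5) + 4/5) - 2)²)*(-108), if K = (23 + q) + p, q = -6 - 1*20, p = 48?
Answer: -121608/25 ≈ -4864.3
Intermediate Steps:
q = -26 (q = -6 - 20 = -26)
K = 45 (K = (23 - 26) + 48 = -3 + 48 = 45)
(K + ((-5/(-5) + 4/5) - 2)²)*(-108) = (45 + ((-5/(-5) + 4/5) - 2)²)*(-108) = (45 + ((-5*(-⅕) + 4*(⅕)) - 2)²)*(-108) = (45 + ((1 + ⅘) - 2)²)*(-108) = (45 + (9/5 - 2)²)*(-108) = (45 + (-⅕)²)*(-108) = (45 + 1/25)*(-108) = (1126/25)*(-108) = -121608/25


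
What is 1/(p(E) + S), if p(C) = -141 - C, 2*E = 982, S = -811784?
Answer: -1/812416 ≈ -1.2309e-6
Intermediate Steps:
E = 491 (E = (1/2)*982 = 491)
1/(p(E) + S) = 1/((-141 - 1*491) - 811784) = 1/((-141 - 491) - 811784) = 1/(-632 - 811784) = 1/(-812416) = -1/812416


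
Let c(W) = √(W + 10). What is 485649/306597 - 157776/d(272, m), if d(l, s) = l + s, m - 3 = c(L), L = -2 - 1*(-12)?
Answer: -884402385477/1545351079 + 315552*√5/75605 ≈ -562.97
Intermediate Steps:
L = 10 (L = -2 + 12 = 10)
c(W) = √(10 + W)
m = 3 + 2*√5 (m = 3 + √(10 + 10) = 3 + √20 = 3 + 2*√5 ≈ 7.4721)
485649/306597 - 157776/d(272, m) = 485649/306597 - 157776/(272 + (3 + 2*√5)) = 485649*(1/306597) - 157776/(275 + 2*√5) = 161883/102199 - 157776/(275 + 2*√5)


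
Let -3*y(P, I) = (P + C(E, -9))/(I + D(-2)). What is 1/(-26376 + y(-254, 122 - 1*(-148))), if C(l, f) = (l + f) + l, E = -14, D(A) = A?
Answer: -268/7068671 ≈ -3.7914e-5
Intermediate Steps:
C(l, f) = f + 2*l (C(l, f) = (f + l) + l = f + 2*l)
y(P, I) = -(-37 + P)/(3*(-2 + I)) (y(P, I) = -(P + (-9 + 2*(-14)))/(3*(I - 2)) = -(P + (-9 - 28))/(3*(-2 + I)) = -(P - 37)/(3*(-2 + I)) = -(-37 + P)/(3*(-2 + I)))
1/(-26376 + y(-254, 122 - 1*(-148))) = 1/(-26376 + (37 - 1*(-254))/(3*(-2 + (122 - 1*(-148))))) = 1/(-26376 + (37 + 254)/(3*(-2 + (122 + 148)))) = 1/(-26376 + (1/3)*291/(-2 + 270)) = 1/(-26376 + (1/3)*291/268) = 1/(-26376 + (1/3)*(1/268)*291) = 1/(-26376 + 97/268) = 1/(-7068671/268) = -268/7068671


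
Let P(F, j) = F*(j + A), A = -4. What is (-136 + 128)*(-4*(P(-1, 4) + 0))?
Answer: 0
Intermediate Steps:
P(F, j) = F*(-4 + j) (P(F, j) = F*(j - 4) = F*(-4 + j))
(-136 + 128)*(-4*(P(-1, 4) + 0)) = (-136 + 128)*(-4*(-(-4 + 4) + 0)) = -(-32)*(-1*0 + 0) = -(-32)*(0 + 0) = -(-32)*0 = -8*0 = 0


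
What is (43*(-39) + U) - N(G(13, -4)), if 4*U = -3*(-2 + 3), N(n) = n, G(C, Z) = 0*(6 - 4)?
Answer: -6711/4 ≈ -1677.8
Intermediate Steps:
G(C, Z) = 0 (G(C, Z) = 0*2 = 0)
U = -3/4 (U = (-3*(-2 + 3))/4 = (-3*1)/4 = (1/4)*(-3) = -3/4 ≈ -0.75000)
(43*(-39) + U) - N(G(13, -4)) = (43*(-39) - 3/4) - 1*0 = (-1677 - 3/4) + 0 = -6711/4 + 0 = -6711/4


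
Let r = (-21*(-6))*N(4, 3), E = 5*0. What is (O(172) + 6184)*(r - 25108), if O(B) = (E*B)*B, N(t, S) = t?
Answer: -152151136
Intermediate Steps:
E = 0
O(B) = 0 (O(B) = (0*B)*B = 0*B = 0)
r = 504 (r = -21*(-6)*4 = 126*4 = 504)
(O(172) + 6184)*(r - 25108) = (0 + 6184)*(504 - 25108) = 6184*(-24604) = -152151136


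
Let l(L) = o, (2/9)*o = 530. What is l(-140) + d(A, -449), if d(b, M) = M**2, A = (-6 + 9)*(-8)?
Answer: 203986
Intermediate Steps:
o = 2385 (o = (9/2)*530 = 2385)
l(L) = 2385
A = -24 (A = 3*(-8) = -24)
l(-140) + d(A, -449) = 2385 + (-449)**2 = 2385 + 201601 = 203986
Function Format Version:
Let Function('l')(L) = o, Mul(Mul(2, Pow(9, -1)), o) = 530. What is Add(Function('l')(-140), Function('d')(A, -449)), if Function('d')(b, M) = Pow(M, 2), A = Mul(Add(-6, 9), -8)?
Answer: 203986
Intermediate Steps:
o = 2385 (o = Mul(Rational(9, 2), 530) = 2385)
Function('l')(L) = 2385
A = -24 (A = Mul(3, -8) = -24)
Add(Function('l')(-140), Function('d')(A, -449)) = Add(2385, Pow(-449, 2)) = Add(2385, 201601) = 203986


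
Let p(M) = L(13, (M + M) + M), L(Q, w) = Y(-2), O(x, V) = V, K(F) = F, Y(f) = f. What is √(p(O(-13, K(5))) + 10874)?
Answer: 6*√302 ≈ 104.27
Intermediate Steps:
L(Q, w) = -2
p(M) = -2
√(p(O(-13, K(5))) + 10874) = √(-2 + 10874) = √10872 = 6*√302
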